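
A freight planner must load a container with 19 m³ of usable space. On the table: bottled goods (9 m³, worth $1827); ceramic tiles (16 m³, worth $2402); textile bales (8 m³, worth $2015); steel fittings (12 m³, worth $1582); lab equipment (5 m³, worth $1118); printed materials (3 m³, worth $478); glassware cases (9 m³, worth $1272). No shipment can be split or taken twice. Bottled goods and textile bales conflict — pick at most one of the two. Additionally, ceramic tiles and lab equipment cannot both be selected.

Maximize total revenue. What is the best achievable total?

3611

Textile bales + lab equipment + printed materials uses 16 of the 19 m³ and totals 3611.
That's the maximum — no feasible swap from here does better than 3611.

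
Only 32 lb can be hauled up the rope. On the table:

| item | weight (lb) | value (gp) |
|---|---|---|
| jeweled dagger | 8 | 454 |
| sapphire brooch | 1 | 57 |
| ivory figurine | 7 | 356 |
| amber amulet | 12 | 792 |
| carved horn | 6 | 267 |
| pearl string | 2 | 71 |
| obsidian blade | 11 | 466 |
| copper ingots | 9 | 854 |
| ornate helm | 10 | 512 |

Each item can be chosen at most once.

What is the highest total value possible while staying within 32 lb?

Ranking by ratio (value/lb): copper ingots 94.89, amber amulet 66.00, sapphire brooch 57.00, jeweled dagger 56.75.
The ratio ordering already packs tightly: jeweled dagger + sapphire brooch + amber amulet + pearl string + copper ingots, 32 lb, 2228.

2228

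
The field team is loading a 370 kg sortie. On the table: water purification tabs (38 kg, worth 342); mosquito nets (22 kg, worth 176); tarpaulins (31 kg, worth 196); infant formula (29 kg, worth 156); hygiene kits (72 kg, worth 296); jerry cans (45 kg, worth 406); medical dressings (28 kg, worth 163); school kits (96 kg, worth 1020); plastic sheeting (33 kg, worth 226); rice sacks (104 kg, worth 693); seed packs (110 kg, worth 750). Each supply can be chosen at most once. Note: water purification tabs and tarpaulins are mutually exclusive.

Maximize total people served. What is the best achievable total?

3026

The ratio heuristic lands on water purification tabs + mosquito nets + jerry cans + school kits + plastic sheeting + seed packs (2920) but leaves 26 kg idle.
Replace seed packs with medical dressings + rice sacks: the trade gains 106 net, giving 3026 at 366 kg.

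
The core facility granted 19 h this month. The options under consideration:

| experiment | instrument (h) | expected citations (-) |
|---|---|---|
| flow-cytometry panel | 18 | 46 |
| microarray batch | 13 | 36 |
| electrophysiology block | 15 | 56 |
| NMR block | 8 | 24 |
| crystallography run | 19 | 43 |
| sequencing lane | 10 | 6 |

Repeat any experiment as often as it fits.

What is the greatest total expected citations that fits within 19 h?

Best packing: electrophysiology block — 15 h, 56 total.
No other feasible combination exceeds 56.

56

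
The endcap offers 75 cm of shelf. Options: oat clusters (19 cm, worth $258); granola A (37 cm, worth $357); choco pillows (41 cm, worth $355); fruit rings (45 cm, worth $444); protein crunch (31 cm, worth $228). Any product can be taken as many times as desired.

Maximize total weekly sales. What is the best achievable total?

873

A density-first pass picks 3×oat clusters — 774 at 57 cm.
Dropping oat clusters frees 19 cm; slotting in granola A (37 cm) lifts the total to 873 at 75 cm.
That's the maximum — no swap from here does better than 873.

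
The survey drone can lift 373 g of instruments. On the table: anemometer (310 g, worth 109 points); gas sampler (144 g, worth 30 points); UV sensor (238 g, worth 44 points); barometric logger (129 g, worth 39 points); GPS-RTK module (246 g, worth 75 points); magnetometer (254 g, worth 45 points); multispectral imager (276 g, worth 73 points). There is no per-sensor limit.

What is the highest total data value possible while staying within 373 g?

109

The ratio ordering already packs tightly: anemometer, 310 g, 109.
Nothing else within 373 g beats 109.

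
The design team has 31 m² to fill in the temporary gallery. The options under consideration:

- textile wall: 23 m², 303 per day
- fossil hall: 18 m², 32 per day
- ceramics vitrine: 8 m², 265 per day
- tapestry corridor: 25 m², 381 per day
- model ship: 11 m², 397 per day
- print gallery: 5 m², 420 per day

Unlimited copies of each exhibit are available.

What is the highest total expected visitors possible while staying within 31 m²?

2520

6×print gallery uses 30 of the 31 m² and totals 2520.
The spare 1 m² is too small for any remaining exhibit, and no exchange beats 2520.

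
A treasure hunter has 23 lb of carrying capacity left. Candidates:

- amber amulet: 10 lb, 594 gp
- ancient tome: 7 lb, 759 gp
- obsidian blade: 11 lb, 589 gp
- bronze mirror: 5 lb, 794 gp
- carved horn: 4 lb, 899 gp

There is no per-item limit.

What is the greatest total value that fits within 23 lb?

Best packing: 5×carved horn — 20 lb, 4495 total.
Every other selection either busts 23 lb or fails to beat 4495.

4495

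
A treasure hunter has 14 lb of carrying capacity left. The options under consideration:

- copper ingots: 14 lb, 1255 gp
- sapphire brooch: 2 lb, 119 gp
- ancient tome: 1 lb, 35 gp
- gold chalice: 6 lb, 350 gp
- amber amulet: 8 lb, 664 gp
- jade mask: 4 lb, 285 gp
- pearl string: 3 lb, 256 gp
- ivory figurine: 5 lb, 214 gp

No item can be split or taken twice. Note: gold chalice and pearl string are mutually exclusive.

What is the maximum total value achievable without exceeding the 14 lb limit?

Best packing: copper ingots — 14 lb, 1255 total.

1255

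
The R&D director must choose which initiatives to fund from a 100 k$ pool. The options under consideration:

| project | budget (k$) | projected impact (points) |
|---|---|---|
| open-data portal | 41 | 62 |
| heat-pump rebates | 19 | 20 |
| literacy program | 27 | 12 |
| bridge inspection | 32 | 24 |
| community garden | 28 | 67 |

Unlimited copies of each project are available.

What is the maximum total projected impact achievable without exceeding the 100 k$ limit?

The ratio ordering already packs tightly: 3×community garden, 84 k$, 201.

201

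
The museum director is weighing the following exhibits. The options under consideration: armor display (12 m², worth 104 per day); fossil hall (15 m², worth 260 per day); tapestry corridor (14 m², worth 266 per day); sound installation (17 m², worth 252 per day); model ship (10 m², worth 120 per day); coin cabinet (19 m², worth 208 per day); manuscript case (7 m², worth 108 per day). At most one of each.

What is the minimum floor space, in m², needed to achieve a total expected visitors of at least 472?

29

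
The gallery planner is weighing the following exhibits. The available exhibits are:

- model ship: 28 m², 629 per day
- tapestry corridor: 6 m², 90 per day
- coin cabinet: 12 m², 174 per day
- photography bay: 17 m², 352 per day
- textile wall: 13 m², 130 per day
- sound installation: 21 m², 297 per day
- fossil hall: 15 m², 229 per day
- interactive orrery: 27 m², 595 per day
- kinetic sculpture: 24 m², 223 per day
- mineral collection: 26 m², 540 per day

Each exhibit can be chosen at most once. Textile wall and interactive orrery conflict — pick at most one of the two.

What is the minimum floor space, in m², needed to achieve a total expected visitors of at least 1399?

Need the lightest bundle worth ≥ 1399.
Taking model ship + fossil hall + interactive orrery gives 1453 (≥ 1399) for 70 m².
Below 70 m² the best achievable stays under 1399.

70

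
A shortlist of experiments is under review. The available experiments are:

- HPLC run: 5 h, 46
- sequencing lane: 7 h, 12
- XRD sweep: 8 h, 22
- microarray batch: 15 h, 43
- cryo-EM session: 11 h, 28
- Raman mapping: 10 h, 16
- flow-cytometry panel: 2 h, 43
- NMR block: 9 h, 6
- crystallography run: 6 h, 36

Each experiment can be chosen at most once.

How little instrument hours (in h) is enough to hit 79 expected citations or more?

Need the lightest bundle worth ≥ 79.
HPLC run + flow-cytometry panel reaches 89 using 7 h.
Any bundle with less than 7 h falls short of 79.

7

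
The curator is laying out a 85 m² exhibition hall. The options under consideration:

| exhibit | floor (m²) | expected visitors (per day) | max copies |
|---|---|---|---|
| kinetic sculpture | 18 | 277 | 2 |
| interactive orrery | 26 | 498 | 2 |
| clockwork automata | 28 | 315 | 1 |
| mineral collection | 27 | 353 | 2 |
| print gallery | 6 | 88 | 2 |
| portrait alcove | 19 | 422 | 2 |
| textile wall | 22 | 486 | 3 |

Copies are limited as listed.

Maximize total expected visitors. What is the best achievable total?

The ratio heuristic lands on 2×portrait alcove + 2×textile wall (1816) but leaves 3 m² idle.
Replace portrait alcove with textile wall: the trade gains 64 net, giving 1880 at 85 m².
Nothing else within 85 m² beats 1880.

1880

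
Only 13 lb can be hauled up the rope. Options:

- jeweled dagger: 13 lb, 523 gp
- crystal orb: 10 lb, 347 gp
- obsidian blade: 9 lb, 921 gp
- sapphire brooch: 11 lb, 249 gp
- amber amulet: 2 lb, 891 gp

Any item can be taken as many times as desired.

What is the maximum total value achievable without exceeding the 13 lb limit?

6×amber amulet uses 12 of the 13 lb and totals 5346.
No other feasible combination exceeds 5346.

5346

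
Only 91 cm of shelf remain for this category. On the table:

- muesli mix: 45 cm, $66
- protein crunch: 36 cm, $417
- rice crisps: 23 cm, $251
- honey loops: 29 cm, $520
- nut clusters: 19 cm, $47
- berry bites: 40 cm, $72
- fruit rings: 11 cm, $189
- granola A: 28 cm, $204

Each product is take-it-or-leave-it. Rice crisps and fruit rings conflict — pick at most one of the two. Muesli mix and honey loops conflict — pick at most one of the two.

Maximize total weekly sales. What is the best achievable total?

Taking the top-ratio products first gives protein crunch + honey loops + fruit rings for 1126 (76 cm).
Replace fruit rings with rice crisps: the trade gains 62 net, giving 1188 at 88 cm.
Next best is protein crunch + honey loops + fruit rings at 1126 (76 cm) — short by 62.

1188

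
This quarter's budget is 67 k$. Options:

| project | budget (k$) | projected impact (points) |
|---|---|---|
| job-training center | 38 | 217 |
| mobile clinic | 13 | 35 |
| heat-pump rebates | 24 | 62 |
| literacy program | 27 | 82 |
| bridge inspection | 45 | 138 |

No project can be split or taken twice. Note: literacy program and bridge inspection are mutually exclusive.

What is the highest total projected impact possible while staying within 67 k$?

299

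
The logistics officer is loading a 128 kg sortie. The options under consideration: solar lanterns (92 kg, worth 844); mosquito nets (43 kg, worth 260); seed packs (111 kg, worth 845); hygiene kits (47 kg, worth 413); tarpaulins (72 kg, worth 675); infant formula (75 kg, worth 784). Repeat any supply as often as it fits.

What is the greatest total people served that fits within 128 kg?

1197

Taking hygiene kits + infant formula: 122 kg used, 1197 in people served.
Nothing else within 128 kg beats 1197.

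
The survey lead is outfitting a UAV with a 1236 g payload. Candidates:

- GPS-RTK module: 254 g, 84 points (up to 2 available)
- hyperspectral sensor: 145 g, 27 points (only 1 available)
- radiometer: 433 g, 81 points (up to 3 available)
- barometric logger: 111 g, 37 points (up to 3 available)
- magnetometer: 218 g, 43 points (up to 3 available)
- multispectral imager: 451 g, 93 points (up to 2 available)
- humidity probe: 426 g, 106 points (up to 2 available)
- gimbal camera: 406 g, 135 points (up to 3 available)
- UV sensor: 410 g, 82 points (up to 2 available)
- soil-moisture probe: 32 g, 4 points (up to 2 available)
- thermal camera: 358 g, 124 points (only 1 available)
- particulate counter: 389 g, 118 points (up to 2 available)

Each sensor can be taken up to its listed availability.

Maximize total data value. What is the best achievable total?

Density check — thermal camera 0.35, barometric logger 0.33, gimbal camera 0.33 are the best per g.
The ratio heuristic lands on 3×barometric logger + gimbal camera + 2×soil-moisture probe + thermal camera (378) but leaves 75 g idle.
The 438 g tied up in gimbal camera and soil-moisture probe is better spent on 2×GPS-RTK module — total rises to 407 (1231 g).

407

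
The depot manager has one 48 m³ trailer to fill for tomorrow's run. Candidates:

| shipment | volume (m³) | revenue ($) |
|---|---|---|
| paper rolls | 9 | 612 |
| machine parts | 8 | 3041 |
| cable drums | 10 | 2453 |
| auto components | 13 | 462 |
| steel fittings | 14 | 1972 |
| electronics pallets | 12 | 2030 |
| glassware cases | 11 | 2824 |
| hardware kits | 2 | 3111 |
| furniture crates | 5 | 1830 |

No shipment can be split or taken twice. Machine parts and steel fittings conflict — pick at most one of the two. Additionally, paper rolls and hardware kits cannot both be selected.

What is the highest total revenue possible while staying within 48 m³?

15289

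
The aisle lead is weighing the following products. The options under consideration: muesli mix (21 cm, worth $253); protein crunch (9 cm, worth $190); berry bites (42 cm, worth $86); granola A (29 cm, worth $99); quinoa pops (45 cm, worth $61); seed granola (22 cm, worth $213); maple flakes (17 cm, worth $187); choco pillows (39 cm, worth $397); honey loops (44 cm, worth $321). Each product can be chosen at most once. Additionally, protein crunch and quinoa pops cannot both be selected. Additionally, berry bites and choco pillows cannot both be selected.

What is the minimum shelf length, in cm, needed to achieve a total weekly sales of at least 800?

Minimise cm subject to total weekly sales ≥ 800.
Taking muesli mix + protein crunch + seed granola + maple flakes gives 843 (≥ 800) for 69 cm.
No combination under 69 cm hits 800.

69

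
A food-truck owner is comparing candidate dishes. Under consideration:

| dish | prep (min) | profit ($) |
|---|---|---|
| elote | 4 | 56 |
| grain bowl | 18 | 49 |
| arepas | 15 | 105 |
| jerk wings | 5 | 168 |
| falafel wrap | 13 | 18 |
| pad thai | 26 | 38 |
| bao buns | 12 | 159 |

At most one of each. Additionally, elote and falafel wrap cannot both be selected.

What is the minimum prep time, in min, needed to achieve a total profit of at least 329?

21

Look for the lowest-prep combination reaching 329.
Taking elote + jerk wings + bao buns gives 383 (≥ 329) for 21 min.
Below 21 min the best achievable stays under 329.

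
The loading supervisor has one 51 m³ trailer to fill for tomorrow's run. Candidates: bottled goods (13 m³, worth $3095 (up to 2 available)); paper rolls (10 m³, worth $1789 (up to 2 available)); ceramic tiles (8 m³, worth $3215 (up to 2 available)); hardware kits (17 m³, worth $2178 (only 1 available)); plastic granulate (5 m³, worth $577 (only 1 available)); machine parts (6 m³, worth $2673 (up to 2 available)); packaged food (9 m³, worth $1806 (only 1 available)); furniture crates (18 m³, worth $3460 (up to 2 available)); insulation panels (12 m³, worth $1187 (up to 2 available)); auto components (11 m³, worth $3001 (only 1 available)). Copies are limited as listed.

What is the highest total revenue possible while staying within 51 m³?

Taking the top-ratio shipments first gives 2×ceramic tiles + 2×machine parts + packaged food + auto components for 16583 (48 m³).
The 11 m³ tied up in auto components is better spent on bottled goods — total rises to 16677 (50 m³).

16677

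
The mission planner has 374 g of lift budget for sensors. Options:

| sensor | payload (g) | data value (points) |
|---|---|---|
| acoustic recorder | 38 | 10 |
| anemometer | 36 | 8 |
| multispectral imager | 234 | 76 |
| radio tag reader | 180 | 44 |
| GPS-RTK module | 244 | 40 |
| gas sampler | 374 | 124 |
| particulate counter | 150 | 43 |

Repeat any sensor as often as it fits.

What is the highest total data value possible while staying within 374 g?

124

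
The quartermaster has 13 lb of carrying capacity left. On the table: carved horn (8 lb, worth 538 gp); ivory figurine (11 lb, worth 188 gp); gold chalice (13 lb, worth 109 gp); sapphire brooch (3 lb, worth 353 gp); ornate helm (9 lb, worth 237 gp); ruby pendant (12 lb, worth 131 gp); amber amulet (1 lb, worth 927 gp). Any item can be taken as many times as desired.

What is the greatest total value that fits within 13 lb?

13×amber amulet uses 13 of the 13 lb and totals 12051.
Every other selection either busts 13 lb or fails to beat 12051.

12051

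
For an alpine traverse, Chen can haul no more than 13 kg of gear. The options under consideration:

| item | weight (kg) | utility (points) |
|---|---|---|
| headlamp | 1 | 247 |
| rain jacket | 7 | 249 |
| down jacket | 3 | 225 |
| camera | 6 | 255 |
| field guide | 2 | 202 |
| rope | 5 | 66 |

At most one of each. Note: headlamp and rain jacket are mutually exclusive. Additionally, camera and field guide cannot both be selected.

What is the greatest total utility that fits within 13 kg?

740

Best packing: headlamp + down jacket + field guide + rope — 11 kg, 740 total.
Runner-up headlamp + down jacket + camera tops out at 727.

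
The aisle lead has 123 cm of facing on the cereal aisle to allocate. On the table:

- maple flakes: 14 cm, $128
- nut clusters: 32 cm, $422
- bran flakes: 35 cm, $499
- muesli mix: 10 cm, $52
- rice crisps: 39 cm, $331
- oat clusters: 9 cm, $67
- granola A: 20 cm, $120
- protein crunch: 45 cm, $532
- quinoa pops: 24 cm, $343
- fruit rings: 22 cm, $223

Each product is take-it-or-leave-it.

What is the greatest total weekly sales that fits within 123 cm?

1554

Density check — quinoa pops 14.29, bran flakes 14.26, nut clusters 13.19, protein crunch 11.82 are the best per cm.
Best packing: nut clusters + bran flakes + oat clusters + quinoa pops + fruit rings — 122 cm, 1554 total.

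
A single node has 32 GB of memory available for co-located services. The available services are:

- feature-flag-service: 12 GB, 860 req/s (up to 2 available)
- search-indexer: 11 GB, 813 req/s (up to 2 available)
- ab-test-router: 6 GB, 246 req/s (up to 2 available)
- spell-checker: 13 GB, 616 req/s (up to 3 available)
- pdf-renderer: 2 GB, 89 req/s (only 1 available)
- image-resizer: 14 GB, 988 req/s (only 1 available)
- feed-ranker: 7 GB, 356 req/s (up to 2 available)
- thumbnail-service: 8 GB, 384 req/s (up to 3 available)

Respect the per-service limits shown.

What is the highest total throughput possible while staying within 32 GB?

A density-first pass picks 2×search-indexer + pdf-renderer + feed-ranker — 2071 at 31 GB.
Dropping search-indexer and pdf-renderer frees 13 GB; slotting in image-resizer (14 GB) lifts the total to 2157 at 32 GB.
That's the maximum — no swap from here does better than 2157.

2157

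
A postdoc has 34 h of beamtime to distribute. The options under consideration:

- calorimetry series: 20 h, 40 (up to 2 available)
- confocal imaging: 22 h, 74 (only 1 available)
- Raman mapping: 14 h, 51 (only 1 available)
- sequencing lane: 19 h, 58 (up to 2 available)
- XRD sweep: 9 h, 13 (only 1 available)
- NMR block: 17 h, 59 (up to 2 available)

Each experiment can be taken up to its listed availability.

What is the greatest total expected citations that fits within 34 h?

Greedy by ratio would take Raman mapping + NMR block: 31 h used, total 110.
Replace Raman mapping with NMR block: the trade gains 8 net, giving 118 at 34 h.

118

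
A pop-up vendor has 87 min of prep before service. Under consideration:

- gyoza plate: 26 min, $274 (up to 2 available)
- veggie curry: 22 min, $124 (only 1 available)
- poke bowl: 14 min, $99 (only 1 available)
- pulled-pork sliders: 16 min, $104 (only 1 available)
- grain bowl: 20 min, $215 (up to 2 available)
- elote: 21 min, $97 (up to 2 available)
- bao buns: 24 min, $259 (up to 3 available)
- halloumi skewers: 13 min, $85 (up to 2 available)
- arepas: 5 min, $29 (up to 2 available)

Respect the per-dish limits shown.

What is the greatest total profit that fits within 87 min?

Density check — bao buns 10.79, grain bowl 10.75, gyoza plate 10.54 are the best per min.
A density-first pass picks poke bowl + 3×bao buns — 876 at 86 min.
Dropping poke bowl and bao buns frees 38 min; slotting in gyoza plate + halloumi skewers (39 min) lifts the total to 877 at 87 min.
Nothing else within 87 min beats 877.

877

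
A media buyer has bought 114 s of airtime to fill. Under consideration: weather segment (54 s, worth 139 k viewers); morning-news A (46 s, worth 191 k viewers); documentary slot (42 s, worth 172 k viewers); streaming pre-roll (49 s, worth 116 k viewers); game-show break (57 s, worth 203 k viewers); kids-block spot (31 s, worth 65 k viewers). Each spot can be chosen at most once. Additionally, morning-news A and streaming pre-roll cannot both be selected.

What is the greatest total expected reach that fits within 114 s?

394

Greedy by ratio would take morning-news A + documentary slot: 88 s used, total 363.
Replace documentary slot with game-show break: the trade gains 31 net, giving 394 at 103 s.
That's the maximum — no feasible swap from here does better than 394.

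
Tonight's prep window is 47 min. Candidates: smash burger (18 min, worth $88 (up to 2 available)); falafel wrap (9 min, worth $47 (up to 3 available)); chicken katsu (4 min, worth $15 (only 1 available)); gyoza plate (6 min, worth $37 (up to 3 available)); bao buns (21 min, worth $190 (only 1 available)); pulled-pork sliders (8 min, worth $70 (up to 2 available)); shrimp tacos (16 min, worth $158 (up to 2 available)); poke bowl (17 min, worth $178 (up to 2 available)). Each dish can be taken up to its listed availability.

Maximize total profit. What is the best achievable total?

443

Filling by ratio: chicken katsu + pulled-pork sliders + 2×poke bowl for 441, with 1 min left unused.
Dropping chicken katsu and poke bowl frees 21 min; slotting in gyoza plate + shrimp tacos (22 min) lifts the total to 443 at 47 min.
That's the maximum — no swap from here does better than 443.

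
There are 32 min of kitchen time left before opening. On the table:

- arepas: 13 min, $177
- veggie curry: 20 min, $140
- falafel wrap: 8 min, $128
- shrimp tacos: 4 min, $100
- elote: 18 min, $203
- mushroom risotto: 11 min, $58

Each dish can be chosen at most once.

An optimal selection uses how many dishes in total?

3

Best achievable profit is 431.
One optimal bundle: falafel wrap + shrimp tacos + elote (30 min).
All optima have 3 dishes.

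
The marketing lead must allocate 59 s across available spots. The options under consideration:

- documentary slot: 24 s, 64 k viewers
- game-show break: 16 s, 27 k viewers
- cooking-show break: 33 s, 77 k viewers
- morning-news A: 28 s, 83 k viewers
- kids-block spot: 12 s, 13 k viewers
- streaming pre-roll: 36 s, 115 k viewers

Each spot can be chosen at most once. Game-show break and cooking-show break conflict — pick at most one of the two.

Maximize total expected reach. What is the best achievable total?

By expected reach per s: streaming pre-roll 3.19, morning-news A 2.96, documentary slot 2.67, cooking-show break 2.33 lead.
Taking the top-ratio spots first gives game-show break + streaming pre-roll for 142 (52 s).
Replace game-show break and streaming pre-roll with documentary slot + morning-news A: the trade gains 5 net, giving 147 at 52 s.

147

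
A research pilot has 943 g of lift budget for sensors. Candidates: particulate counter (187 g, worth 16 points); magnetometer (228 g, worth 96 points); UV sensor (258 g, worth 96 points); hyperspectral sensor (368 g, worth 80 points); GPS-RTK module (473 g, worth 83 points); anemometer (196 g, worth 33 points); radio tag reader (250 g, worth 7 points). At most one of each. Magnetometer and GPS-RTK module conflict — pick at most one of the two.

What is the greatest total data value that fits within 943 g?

272

Ranking by ratio (data value/g): magnetometer 0.42, UV sensor 0.37, hyperspectral sensor 0.22.
Magnetometer + UV sensor + hyperspectral sensor uses 854 of the 943 g and totals 272.
Runner-up particulate counter + magnetometer + UV sensor + anemometer tops out at 241.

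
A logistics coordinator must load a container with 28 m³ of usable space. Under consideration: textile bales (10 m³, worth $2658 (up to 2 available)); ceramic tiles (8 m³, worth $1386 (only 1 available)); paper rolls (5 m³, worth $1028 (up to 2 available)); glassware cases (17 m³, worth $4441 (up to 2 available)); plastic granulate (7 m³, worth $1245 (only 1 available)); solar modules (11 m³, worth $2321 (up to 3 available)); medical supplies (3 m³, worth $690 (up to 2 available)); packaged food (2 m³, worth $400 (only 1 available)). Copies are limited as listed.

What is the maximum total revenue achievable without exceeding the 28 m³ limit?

7099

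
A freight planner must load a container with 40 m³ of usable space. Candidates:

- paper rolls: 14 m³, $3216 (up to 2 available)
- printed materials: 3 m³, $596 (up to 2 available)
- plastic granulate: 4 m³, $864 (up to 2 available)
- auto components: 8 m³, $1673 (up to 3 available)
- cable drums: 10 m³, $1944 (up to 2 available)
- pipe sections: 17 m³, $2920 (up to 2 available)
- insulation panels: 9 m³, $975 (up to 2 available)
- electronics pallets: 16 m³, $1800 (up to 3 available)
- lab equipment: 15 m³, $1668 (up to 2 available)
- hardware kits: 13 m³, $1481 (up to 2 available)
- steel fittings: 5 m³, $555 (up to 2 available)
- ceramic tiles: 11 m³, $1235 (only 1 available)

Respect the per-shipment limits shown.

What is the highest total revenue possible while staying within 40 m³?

Density check — paper rolls 229.71, plastic granulate 216.00, auto components 209.12, printed materials 198.67 are the best per m³.
A density-first pass picks 2×paper rolls + printed materials + 2×plastic granulate — 8756 at 39 m³.
The 7 m³ tied up in printed materials and plastic granulate is better spent on auto components — total rises to 8969 (40 m³).
Every other selection either busts 40 m³ or exceeds an availability limit or fails to beat 8969.

8969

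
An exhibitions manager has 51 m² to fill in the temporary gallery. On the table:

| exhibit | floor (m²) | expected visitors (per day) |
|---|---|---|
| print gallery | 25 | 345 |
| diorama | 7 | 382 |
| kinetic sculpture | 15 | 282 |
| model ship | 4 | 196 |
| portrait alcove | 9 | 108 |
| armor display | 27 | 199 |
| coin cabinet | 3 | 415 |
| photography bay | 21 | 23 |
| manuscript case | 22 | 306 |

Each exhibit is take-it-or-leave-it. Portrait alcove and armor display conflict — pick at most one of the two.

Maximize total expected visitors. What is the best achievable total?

Ranking by ratio (expected visitors/m²): coin cabinet 138.33, diorama 54.57, model ship 49.00, kinetic sculpture 18.80.
Taking diorama + kinetic sculpture + model ship + coin cabinet + manuscript case: 51 m² used, 1581 in expected visitors.
Runner-up print gallery + diorama + model ship + portrait alcove + coin cabinet tops out at 1446.

1581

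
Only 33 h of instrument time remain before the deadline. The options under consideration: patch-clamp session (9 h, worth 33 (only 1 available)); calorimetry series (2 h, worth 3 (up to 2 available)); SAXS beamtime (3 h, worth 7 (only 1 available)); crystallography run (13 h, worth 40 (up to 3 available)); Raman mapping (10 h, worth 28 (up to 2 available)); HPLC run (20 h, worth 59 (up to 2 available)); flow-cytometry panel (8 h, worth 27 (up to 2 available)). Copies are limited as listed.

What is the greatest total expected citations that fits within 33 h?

107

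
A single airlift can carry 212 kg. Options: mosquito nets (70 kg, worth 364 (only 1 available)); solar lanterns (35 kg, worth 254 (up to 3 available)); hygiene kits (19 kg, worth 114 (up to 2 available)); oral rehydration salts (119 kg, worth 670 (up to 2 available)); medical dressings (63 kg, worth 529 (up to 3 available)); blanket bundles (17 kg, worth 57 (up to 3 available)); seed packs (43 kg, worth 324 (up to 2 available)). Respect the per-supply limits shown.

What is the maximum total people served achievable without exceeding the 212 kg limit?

Ranking by ratio (people served/kg): medical dressings 8.40, seed packs 7.53, solar lanterns 7.26, hygiene kits 6.00.
Greedy by ratio would take hygiene kits + 3×medical dressings: 208 kg used, total 1701.
The 82 kg tied up in hygiene kits and medical dressings is better spent on 2×seed packs — total rises to 1706 (212 kg).
No other feasible combination exceeds 1706.

1706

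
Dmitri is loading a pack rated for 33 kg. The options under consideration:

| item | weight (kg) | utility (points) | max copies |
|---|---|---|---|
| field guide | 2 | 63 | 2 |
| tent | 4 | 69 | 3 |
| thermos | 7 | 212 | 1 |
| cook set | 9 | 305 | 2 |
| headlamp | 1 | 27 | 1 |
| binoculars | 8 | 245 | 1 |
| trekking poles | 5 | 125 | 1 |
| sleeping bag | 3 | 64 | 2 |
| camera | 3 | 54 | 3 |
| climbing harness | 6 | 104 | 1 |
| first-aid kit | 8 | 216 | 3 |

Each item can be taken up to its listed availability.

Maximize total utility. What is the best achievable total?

A density-first pass picks 2×field guide + 2×cook set + headlamp + binoculars — 1008 at 31 kg.
Dropping 2×field guide and headlamp frees 5 kg; slotting in thermos (7 kg) lifts the total to 1067 at 33 kg.
No other feasible combination exceeds 1067.

1067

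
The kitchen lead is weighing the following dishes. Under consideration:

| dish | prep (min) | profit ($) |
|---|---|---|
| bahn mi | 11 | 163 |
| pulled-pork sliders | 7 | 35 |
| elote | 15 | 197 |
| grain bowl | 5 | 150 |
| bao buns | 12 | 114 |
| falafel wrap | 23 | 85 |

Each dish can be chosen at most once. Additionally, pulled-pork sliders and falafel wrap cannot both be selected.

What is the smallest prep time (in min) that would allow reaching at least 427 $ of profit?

28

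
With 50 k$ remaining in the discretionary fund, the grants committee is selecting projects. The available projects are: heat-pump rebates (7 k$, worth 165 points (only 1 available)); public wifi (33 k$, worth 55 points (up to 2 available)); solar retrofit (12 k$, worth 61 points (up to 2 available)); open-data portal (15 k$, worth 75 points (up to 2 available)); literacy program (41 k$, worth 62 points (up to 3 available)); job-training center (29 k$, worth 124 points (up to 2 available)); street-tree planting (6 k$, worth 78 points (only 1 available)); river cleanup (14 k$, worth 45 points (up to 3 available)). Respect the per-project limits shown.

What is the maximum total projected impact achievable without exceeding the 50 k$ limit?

393

Greedy by ratio would take heat-pump rebates + 2×solar retrofit + street-tree planting: 37 k$ used, total 365.
Replace 2×solar retrofit with 2×open-data portal: the trade gains 28 net, giving 393 at 43 k$.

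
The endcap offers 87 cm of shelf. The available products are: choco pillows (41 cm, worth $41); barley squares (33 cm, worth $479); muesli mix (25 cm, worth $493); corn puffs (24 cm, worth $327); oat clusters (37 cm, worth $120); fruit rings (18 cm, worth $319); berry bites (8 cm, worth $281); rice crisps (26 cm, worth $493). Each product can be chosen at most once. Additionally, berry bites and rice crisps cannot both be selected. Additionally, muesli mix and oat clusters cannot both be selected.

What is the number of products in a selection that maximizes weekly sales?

The maximum weekly sales within 87 cm is 1572.
For example barley squares + muesli mix + fruit rings + berry bites achieves it, using 84 cm.
Any selection reaching 1572 contains exactly 4 products.

4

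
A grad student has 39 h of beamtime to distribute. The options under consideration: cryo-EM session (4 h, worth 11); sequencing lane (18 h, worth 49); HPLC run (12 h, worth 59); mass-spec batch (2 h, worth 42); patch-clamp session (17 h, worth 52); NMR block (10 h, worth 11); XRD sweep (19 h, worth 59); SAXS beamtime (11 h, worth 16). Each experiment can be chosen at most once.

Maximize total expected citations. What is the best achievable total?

171

Cryo-EM session + HPLC run + mass-spec batch + XRD sweep uses 37 of the 39 h and totals 171.
No other feasible combination exceeds 171.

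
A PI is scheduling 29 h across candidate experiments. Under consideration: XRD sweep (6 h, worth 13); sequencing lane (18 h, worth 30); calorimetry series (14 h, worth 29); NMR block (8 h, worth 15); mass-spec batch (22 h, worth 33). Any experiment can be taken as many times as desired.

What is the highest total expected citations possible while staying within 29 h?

Filling by ratio: 4×XRD sweep for 52, with 5 h left unused.
Replace 4×XRD sweep with 2×calorimetry series: the trade gains 6 net, giving 58 at 28 h.
No other feasible combination exceeds 58.

58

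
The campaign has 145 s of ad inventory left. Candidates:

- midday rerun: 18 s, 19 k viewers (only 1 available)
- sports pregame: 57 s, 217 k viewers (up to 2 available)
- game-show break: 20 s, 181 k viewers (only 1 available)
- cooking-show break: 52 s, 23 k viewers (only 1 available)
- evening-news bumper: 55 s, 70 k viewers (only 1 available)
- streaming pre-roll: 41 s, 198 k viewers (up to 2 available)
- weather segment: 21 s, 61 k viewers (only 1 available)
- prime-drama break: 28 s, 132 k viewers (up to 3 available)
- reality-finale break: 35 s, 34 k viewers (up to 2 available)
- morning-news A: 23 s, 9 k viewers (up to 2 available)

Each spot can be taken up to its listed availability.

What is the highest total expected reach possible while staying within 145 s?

Density check — game-show break 9.05, streaming pre-roll 4.83, prime-drama break 4.71, sports pregame 3.81 are the best per s.
Taking the top-ratio spots first gives game-show break + 2×streaming pre-roll + prime-drama break for 709 (130 s).
The 41 s tied up in streaming pre-roll is better spent on 2×prime-drama break — total rises to 775 (145 s).
That's the maximum — no swap from here does better than 775.

775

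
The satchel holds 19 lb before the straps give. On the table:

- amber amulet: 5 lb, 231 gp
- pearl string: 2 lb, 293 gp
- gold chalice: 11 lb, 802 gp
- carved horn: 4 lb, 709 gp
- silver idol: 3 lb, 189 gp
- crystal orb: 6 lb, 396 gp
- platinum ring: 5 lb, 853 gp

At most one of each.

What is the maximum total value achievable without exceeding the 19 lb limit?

2275

By value per lb: carved horn 177.25, platinum ring 170.60, pearl string 146.50 lead.
The ratio heuristic lands on pearl string + carved horn + crystal orb + platinum ring (2251) but leaves 2 lb idle.
Replace crystal orb with amber amulet + silver idol: the trade gains 24 net, giving 2275 at 19 lb.
Runner-up pearl string + carved horn + crystal orb + platinum ring tops out at 2251.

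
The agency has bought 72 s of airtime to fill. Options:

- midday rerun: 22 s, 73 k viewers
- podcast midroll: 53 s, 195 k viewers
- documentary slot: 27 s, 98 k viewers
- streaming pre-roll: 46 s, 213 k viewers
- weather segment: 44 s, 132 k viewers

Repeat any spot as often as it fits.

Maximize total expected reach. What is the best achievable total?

Midday rerun + streaming pre-roll uses 68 of the 72 s and totals 286.
Nothing else within 72 s beats 286.

286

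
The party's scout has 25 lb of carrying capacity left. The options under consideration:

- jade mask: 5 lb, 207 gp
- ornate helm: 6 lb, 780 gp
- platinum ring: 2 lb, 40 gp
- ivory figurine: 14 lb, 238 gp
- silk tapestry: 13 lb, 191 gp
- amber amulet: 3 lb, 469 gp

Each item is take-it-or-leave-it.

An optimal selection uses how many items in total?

4

Optimal total is 1527.
ornate helm + platinum ring + ivory figurine + amber amulet hits 1527 at 25 lb.
All optima have 4 items.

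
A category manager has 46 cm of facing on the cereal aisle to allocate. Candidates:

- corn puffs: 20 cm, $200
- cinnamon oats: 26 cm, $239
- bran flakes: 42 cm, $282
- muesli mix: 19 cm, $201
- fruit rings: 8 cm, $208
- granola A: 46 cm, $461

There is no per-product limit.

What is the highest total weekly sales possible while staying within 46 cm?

5×fruit rings uses 40 of the 46 cm and totals 1040.
The spare 6 cm is too small for any remaining product, and no exchange beats 1040.

1040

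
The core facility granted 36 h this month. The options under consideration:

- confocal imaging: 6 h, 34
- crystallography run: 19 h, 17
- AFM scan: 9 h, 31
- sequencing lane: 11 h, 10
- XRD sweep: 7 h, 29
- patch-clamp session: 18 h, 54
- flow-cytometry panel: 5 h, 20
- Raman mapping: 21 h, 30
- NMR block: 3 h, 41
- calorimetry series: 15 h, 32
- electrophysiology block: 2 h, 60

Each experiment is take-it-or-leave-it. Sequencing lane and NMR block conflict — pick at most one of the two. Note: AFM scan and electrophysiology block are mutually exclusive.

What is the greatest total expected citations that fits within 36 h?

Confocal imaging + XRD sweep + patch-clamp session + NMR block + electrophysiology block uses 36 of the 36 h and totals 218.
No other feasible combination exceeds 218.

218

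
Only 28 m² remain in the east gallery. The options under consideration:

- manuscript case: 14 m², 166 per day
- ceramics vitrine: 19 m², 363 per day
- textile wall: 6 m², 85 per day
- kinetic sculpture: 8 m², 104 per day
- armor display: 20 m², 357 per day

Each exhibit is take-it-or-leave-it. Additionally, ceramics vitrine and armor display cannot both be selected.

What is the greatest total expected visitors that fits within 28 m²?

467

Greedy by ratio would take ceramics vitrine + textile wall: 25 m² used, total 448.
Replace textile wall with kinetic sculpture: the trade gains 19 net, giving 467 at 27 m².
Next best is kinetic sculpture + armor display at 461 (28 m²) — short by 6.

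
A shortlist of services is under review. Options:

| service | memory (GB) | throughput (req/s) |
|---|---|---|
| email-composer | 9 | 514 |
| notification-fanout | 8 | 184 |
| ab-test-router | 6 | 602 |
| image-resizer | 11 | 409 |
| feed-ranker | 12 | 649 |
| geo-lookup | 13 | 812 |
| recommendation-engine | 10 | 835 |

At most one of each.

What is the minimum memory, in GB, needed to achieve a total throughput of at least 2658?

Minimise GB subject to total throughput ≥ 2658.
email-composer + ab-test-router + geo-lookup + recommendation-engine: 2763 throughput at 38 GB.
Any bundle with less than 38 GB falls short of 2658.

38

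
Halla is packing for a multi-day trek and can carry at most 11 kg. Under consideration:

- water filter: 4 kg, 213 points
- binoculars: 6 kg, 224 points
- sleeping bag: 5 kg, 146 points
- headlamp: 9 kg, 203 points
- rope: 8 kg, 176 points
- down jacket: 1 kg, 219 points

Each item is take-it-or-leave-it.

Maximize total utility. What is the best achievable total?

By utility per kg: down jacket 219.00, water filter 53.25, binoculars 37.33, sleeping bag 29.20 lead.
Best packing: water filter + binoculars + down jacket — 11 kg, 656 total.
An exhaustive check of the 64 subsets confirms 656.

656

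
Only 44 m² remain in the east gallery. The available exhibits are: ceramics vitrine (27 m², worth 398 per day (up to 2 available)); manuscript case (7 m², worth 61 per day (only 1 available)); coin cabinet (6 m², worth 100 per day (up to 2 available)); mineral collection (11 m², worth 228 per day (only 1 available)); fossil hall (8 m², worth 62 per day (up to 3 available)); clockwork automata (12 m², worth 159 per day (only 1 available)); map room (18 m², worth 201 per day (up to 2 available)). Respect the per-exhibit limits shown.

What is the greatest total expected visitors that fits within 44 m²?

726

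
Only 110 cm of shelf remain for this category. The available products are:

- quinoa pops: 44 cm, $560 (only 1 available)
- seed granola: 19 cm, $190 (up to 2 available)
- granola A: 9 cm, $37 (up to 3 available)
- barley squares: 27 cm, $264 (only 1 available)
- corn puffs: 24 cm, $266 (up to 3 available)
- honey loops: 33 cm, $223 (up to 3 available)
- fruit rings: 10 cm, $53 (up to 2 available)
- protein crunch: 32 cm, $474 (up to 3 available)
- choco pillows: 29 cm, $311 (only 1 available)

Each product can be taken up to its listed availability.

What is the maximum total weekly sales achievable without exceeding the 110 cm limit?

Taking the top-ratio products first gives fruit rings + 3×protein crunch for 1475 (106 cm).
The 42 cm tied up in fruit rings and protein crunch is better spent on quinoa pops — total rises to 1508 (108 cm).
That's the maximum — no swap from here does better than 1508.

1508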